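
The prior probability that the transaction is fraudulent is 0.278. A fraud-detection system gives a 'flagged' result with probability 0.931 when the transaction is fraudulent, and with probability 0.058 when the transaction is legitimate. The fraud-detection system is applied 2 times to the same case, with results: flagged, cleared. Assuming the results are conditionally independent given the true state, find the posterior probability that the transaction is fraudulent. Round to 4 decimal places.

Let H be the event that the transaction is fraudulent; start with P(H) = 0.278. P('flagged'|H) = 0.931, P('flagged'|¬H) = 0.058.
Update on result 1 ('flagged'): P(H) ← 0.931·0.2780 / (0.931·0.2780 + 0.058·0.7220) = 0.25882/0.30069 = 0.8607.
Update on result 2 ('cleared'): P(H) ← 0.069·0.8607 / (0.069·0.8607 + 0.942·0.1393) = 0.059391/0.19058 = 0.3116.

Posterior P(H) ≈ 0.3116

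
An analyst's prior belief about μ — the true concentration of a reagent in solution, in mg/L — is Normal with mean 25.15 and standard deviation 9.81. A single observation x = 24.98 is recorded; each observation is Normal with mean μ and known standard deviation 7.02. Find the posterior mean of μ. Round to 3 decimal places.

Posterior mean ≈ 25.038

Prior precision 1/τ₀² = 1/9.81² = 0.0103911; data precision n/σ² = 1/7.02² = 0.0202920.
Posterior precision = 0.0103911 + 0.0202920 = 0.0306832.
Posterior mean = (0.0103911·25.15 + 0.0202920·24.98) / 0.0306832 = 25.038.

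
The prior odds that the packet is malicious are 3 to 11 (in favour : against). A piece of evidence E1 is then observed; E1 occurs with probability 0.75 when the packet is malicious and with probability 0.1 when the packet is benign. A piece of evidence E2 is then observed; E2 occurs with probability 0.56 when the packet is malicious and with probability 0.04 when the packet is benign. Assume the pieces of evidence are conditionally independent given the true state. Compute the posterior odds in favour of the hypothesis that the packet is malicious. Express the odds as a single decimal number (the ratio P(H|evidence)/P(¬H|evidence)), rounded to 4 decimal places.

Posterior odds ≈ 28.6364

Prior odds = 3/11 = 0.27273. In log-odds, ln(0.27273) = -1.2993.
Add log likelihood ratios: ln(7.5000) + ln(14.000) = 4.6540.
Posterior log-odds = 3.3547, so posterior odds = exp(3.3547) = 28.636.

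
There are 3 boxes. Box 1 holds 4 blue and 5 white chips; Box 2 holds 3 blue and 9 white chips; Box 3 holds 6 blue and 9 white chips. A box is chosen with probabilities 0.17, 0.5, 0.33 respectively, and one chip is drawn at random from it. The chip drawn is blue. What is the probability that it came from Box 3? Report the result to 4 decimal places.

Posterior probability ≈ 0.3969

Tabulate prior·likelihood by source: [1] prior 0.17, lik 0.4444, product 0.07556; [2] prior 0.5, lik 0.25, product 0.1250; [3] prior 0.33, lik 0.4, product 0.1320.
Normalizing constant = 0.33256; the posterior for Box 3 is its product over the sum, 0.1320/0.33256 = 0.3969.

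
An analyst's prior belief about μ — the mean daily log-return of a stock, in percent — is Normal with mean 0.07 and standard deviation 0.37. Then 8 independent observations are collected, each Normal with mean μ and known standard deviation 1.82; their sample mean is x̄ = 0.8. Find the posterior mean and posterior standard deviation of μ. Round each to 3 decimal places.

Posterior mean ≈ 0.251; posterior SD ≈ 0.321

With known σ, the Normal prior is conjugate. Weight on the data is w = (n/σ²)/(n/σ² + 1/τ₀²) = 2.41517/(2.41517+7.30460) = 0.24848.
Posterior mean = w·x̄ + (1−w)·μ₀ = 0.24848·0.8 + 0.75152·0.07 = 0.251. Posterior variance = 1/(2.41517+7.30460) = 0.102883, so SD = 0.321.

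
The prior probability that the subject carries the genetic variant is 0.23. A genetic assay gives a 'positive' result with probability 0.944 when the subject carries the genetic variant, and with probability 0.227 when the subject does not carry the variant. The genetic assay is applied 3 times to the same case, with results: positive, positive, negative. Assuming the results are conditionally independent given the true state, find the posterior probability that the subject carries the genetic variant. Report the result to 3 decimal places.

Posterior P(H) ≈ 0.272

With H the event that the subject carries the genetic variant, the joint likelihood of the observed sequence is P(data|H) = 0.944·0.944·0.056 = 0.049904 and P(data|¬H) = 0.227·0.227·0.773 = 0.039832.
Bayes: P(H|data) = 0.23·0.049904 / (0.23·0.049904 + 0.77·0.039832) = 0.011478/0.042148 = 0.2723.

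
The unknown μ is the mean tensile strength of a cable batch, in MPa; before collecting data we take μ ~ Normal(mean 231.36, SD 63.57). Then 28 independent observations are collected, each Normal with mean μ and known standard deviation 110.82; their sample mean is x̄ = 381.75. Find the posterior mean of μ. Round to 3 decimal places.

Prior precision 1/τ₀² = 1/63.57² = 0.00024745; data precision n/σ² = 28/110.82² = 0.00227993.
Posterior precision = 0.00024745 + 0.00227993 = 0.00252739.
Posterior mean = (0.00024745·231.36 + 0.00227993·381.75) / 0.00252739 = 367.025.

Posterior mean ≈ 367.025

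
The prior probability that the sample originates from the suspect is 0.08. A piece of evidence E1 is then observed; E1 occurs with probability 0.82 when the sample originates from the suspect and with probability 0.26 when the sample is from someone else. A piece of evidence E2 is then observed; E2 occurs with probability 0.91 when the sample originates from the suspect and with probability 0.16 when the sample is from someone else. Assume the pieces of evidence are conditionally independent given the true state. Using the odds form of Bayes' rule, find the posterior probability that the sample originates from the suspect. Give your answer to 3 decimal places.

Posterior probability ≈ 0.609

Prior odds = 0.08/(1−0.08) = 0.086957.
Likelihood ratio for E1 = 0.82/0.26 = 3.1538.
Likelihood ratio for E2 = 0.91/0.16 = 5.6875.
Posterior odds = prior odds × LR₁ × LR₂ = 1.5598.
Posterior probability = odds/(1+odds) = 1.5598/2.5598 = 0.609.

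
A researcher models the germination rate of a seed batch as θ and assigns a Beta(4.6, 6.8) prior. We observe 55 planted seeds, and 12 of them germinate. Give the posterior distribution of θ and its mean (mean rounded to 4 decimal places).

Posterior: Beta(16.6, 49.8); mean ≈ 0.2500

Observing 12 successes and 43 failures updates Beta(4.6, 6.8) by adding the success and failure counts to the two shape parameters: α = 4.6+12 = 16.6, β = 6.8+43 = 49.8.
E[θ | data] = 16.6/(16.6+49.8) = 0.2500.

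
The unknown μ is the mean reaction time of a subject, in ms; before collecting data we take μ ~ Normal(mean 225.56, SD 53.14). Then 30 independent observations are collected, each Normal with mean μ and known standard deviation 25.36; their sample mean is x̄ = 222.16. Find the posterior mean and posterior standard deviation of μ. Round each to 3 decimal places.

Prior precision 1/τ₀² = 1/53.14² = 0.00035413; data precision n/σ² = 30/25.36² = 0.0466469.
Posterior precision = 0.00035413 + 0.0466469 = 0.0470010, giving posterior SD = 1/√0.0470010 = 4.613.
Posterior mean = (0.00035413·225.56 + 0.0466469·222.16) / 0.0470010 = 222.186.

Posterior mean ≈ 222.186; posterior SD ≈ 4.613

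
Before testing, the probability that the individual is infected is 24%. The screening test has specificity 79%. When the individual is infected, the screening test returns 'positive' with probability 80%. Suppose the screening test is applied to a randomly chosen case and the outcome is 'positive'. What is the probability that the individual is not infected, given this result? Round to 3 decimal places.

P(¬H | E) ≈ 0.454

Write H for 'the individual is infected'. Prior odds H:¬H = 0.24/0.76 = 0.31579. For the 'positive' outcome, the likelihood ratio is 0.8/0.21 = 3.8095.
Posterior odds = 0.31579 × 3.8095 = 1.2030, so P(H|E) = 1.2030/(1+1.2030) = 0.546. Then P(¬H|E) = 1 − 0.546 = 0.454.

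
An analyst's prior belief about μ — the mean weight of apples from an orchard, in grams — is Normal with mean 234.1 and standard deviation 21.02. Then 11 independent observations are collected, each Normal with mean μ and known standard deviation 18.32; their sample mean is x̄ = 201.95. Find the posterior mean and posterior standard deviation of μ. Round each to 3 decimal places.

Posterior mean ≈ 204.027; posterior SD ≈ 5.342

With known σ, the Normal prior is conjugate. Weight on the data is w = (n/σ²)/(n/σ² + 1/τ₀²) = 0.0327749/(0.0327749+0.00226326) = 0.93541.
Posterior mean = w·x̄ + (1−w)·μ₀ = 0.93541·201.95 + 0.064594·234.1 = 204.027. Posterior variance = 1/(0.0327749+0.00226326) = 28.5403, so SD = 5.342.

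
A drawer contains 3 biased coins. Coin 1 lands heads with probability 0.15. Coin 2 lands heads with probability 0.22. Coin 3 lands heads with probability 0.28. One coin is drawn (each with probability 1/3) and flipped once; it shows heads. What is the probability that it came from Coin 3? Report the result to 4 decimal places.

P(heads|C1) = 0.15; P(heads|C2) = 0.22; P(heads|C3) = 0.28.
Prior × likelihood for each source: 0.333333·0.15=0.05000, 0.333333·0.22=0.07333, 0.333333·0.28=0.09333. Summing gives P(heads) = 0.21667.
P(Coin 3 | heads) = 0.09333 / 0.21667 = 0.4308.

Posterior probability ≈ 0.4308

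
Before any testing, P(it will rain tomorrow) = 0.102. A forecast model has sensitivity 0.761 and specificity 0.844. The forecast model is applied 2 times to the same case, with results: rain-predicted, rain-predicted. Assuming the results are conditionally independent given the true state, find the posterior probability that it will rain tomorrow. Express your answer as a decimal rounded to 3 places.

Posterior P(H) ≈ 0.730

With H the event that it will rain tomorrow, the joint likelihood of the observed sequence is P(data|H) = 0.761·0.761 = 0.57912 and P(data|¬H) = 0.156·0.156 = 0.024336.
Bayes: P(H|data) = 0.102·0.57912 / (0.102·0.57912 + 0.898·0.024336) = 0.059070/0.080924 = 0.7299.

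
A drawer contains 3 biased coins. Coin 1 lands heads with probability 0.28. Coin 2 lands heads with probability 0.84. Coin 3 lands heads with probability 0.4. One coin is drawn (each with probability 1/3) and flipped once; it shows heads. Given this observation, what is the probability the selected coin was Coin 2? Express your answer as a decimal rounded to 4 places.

Tabulate prior·likelihood by source: [1] prior 0.333333, lik 0.28, product 0.09333; [2] prior 0.333333, lik 0.84, product 0.2800; [3] prior 0.333333, lik 0.4, product 0.1333.
Normalizing constant = 0.50667; the posterior for Coin 2 is its product over the sum, 0.2800/0.50667 = 0.5526.

Posterior probability ≈ 0.5526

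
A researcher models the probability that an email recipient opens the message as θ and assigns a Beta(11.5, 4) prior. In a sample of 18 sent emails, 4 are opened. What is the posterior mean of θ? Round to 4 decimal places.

Posterior mean ≈ 0.4627

Observing 4 successes and 14 failures updates Beta(11.5, 4) by adding the success and failure counts to the two shape parameters: α = 11.5+4 = 15.5, β = 4+14 = 18.
Posterior mean = α/(α+β) = 15.5/33.5 = 0.4627.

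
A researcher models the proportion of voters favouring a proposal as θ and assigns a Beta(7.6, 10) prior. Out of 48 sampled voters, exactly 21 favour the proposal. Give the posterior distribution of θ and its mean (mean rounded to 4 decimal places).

Posterior: Beta(28.6, 37); mean ≈ 0.4360

The binomial likelihood is conjugate to the Beta prior: with 21 successes and 27 failures, the posterior is Beta(7.6+21, 10+27) = Beta(28.6, 37).
E[θ | data] = 28.6/(28.6+37) = 0.4360.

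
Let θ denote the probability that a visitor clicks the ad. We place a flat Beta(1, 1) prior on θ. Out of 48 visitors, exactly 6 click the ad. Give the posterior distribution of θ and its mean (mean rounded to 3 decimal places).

Posterior: Beta(7, 43); mean ≈ 0.140

The binomial likelihood is conjugate to the Beta prior: with 6 successes and 42 failures, the posterior is Beta(1+6, 1+42) = Beta(7, 43).
Posterior mean = α/(α+β) = 7/50 = 0.140.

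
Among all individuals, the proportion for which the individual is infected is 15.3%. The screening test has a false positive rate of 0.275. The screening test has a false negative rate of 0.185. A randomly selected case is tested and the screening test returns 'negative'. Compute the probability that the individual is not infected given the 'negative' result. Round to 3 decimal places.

Let H be the event that the individual is infected. P(H) = 0.153, so P(¬H) = 0.847. With E the 'negative' result, P(E|H) = 0.185 and P(E|¬H) = 0.725.
P(E) = 0.185·0.153 + 0.725·0.847 = 0.028305 + 0.61407 = 0.64238.
By Bayes' theorem, P(H|E) = 0.028305 / 0.64238 = 0.044. Hence P(¬H|E) = 1 − 0.044 = 0.956.

P(¬H | E) ≈ 0.956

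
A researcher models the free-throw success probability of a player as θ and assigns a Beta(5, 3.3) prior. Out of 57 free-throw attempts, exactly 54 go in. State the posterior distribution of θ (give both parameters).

Observing 54 successes and 3 failures updates Beta(5, 3.3) by adding the success and failure counts to the two shape parameters: α = 5+54 = 59, β = 3.3+3 = 6.3.

Posterior: Beta(59, 6.3)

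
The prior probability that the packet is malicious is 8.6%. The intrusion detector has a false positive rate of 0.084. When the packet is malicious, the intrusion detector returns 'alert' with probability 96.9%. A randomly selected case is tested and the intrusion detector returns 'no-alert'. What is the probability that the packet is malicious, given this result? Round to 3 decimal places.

P(H | E) ≈ 0.003

Write H for 'the packet is malicious'. Prior odds H:¬H = 0.086/0.914 = 0.094092. For the 'no-alert' outcome, the likelihood ratio is 0.031/0.916 = 0.033843.
Posterior odds = 0.094092 × 0.033843 = 0.0031843, so P(H|E) = 0.0031843/(1+0.0031843) = 0.003.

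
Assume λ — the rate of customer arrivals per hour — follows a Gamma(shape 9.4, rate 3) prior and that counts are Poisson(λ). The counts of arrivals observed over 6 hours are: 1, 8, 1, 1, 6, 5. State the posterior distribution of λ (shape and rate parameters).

Posterior: Gamma(shape=31.4, rate=9)

Total count ∑xᵢ = 22 over n = 6 hours.
Gamma is conjugate to the Poisson likelihood: posterior is Gamma(shape = 9.4+22 = 31.4, rate = 3+6 = 9).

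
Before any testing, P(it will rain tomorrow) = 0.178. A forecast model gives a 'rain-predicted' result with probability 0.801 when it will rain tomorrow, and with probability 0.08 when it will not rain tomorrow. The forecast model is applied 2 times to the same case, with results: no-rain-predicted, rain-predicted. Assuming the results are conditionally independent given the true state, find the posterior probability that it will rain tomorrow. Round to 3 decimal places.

Posterior P(H) ≈ 0.319

With H the event that it will rain tomorrow, the joint likelihood of the observed sequence is P(data|H) = 0.199·0.801 = 0.15940 and P(data|¬H) = 0.92·0.08 = 0.073600.
Bayes: P(H|data) = 0.178·0.15940 / (0.178·0.15940 + 0.822·0.073600) = 0.028373/0.088872 = 0.3193.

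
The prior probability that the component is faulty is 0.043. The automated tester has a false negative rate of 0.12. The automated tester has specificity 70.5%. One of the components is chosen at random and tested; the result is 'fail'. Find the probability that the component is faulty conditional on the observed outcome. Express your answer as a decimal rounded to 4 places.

Let H be the event that the component is faulty. P(H) = 0.043, so P(¬H) = 0.957. With E the 'fail' result, P(E|H) = 0.88 and P(E|¬H) = 0.295.
P(E) = 0.88·0.043 + 0.295·0.957 = 0.037840 + 0.28231 = 0.32015.
By Bayes' theorem, P(H|E) = 0.037840 / 0.32015 = 0.1182.

P(H | E) ≈ 0.1182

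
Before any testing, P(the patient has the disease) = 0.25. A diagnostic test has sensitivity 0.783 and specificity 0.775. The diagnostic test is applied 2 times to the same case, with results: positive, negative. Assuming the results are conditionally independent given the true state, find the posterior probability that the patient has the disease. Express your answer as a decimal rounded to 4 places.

Posterior P(H) ≈ 0.2452

With H the event that the patient has the disease, the joint likelihood of the observed sequence is P(data|H) = 0.783·0.217 = 0.16991 and P(data|¬H) = 0.225·0.775 = 0.17438.
Bayes: P(H|data) = 0.25·0.16991 / (0.25·0.16991 + 0.75·0.17438) = 0.042478/0.17326 = 0.2452.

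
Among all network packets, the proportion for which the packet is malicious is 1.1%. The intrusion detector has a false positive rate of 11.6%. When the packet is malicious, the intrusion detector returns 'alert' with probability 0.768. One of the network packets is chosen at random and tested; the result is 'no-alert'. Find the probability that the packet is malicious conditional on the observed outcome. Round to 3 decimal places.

Let H be the event that the packet is malicious. P(H) = 0.011, so P(¬H) = 0.989. With E the 'no-alert' result, P(E|H) = 0.232 and P(E|¬H) = 0.884.
P(E) = 0.232·0.011 + 0.884·0.989 = 0.0025520 + 0.87428 = 0.87683.
By Bayes' theorem, P(H|E) = 0.0025520 / 0.87683 = 0.003.

P(H | E) ≈ 0.003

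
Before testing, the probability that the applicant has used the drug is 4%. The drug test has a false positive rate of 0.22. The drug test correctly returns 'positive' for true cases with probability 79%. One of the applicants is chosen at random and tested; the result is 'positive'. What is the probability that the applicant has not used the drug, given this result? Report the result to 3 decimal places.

P(¬H | E) ≈ 0.870

Write H for 'the applicant has used the drug'. Prior odds H:¬H = 0.04/0.96 = 0.041667. For the 'positive' outcome, the likelihood ratio is 0.79/0.22 = 3.5909.
Posterior odds = 0.041667 × 3.5909 = 0.14962, so P(H|E) = 0.14962/(1+0.14962) = 0.130. Then P(¬H|E) = 1 − 0.130 = 0.870.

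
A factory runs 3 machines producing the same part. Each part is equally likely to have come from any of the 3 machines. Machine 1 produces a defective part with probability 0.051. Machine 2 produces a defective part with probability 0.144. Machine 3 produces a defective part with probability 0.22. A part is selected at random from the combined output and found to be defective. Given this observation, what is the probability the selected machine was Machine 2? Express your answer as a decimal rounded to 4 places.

Tabulate prior·likelihood by source: [1] prior 0.333333, lik 0.051, product 0.01700; [2] prior 0.333333, lik 0.144, product 0.04800; [3] prior 0.333333, lik 0.22, product 0.07333.
Normalizing constant = 0.13833; the posterior for Machine 2 is its product over the sum, 0.04800/0.13833 = 0.3470.

Posterior probability ≈ 0.3470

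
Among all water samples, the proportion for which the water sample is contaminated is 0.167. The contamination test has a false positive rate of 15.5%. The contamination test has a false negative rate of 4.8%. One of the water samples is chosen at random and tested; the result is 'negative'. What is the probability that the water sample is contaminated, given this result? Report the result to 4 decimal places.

P(H | E) ≈ 0.0113

Write H for 'the water sample is contaminated'. Prior odds H:¬H = 0.167/0.833 = 0.20048. For the 'negative' outcome, the likelihood ratio is 0.048/0.845 = 0.056805.
Posterior odds = 0.20048 × 0.056805 = 0.011388, so P(H|E) = 0.011388/(1+0.011388) = 0.0113.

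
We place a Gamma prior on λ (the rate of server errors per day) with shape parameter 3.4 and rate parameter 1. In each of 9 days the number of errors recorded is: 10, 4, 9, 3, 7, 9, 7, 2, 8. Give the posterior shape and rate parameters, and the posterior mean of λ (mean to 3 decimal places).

Posterior: Gamma(shape=62.4, rate=10); mean ≈ 6.240

Total count ∑xᵢ = 59 over n = 9 days.
Gamma is conjugate to the Poisson likelihood: posterior is Gamma(shape = 3.4+59 = 62.4, rate = 1+9 = 10).
E[λ | data] = 62.4/10 = 6.240.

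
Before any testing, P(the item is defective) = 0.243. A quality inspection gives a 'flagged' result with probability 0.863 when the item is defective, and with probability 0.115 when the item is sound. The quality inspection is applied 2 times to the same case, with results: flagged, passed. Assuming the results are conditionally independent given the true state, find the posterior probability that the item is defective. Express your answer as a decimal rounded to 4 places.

Posterior P(H) ≈ 0.2716

Let H be the event that the item is defective; start with P(H) = 0.243. P('flagged'|H) = 0.863, P('flagged'|¬H) = 0.115.
Update on result 1 ('flagged'): P(H) ← 0.863·0.2430 / (0.863·0.2430 + 0.115·0.7570) = 0.20971/0.29676 = 0.7067.
Update on result 2 ('passed'): P(H) ← 0.137·0.7067 / (0.137·0.7067 + 0.885·0.2933) = 0.096811/0.35642 = 0.2716.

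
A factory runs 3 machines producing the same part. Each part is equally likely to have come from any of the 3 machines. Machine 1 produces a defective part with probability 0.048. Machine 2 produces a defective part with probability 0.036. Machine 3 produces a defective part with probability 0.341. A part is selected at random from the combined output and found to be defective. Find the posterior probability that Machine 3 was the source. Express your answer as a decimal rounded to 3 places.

P(defective|M1) = 0.048; P(defective|M2) = 0.036; P(defective|M3) = 0.341.
Prior × likelihood for each source: 0.333333·0.048=0.01600, 0.333333·0.036=0.01200, 0.333333·0.341=0.1137. Summing gives P(defective) = 0.14167.
P(Machine 3 | defective) = 0.1137 / 0.14167 = 0.802.

Posterior probability ≈ 0.802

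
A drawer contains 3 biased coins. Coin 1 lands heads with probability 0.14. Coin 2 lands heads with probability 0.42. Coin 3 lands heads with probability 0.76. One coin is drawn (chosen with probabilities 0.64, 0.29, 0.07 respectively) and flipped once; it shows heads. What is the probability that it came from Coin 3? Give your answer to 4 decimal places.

Posterior probability ≈ 0.2011

Tabulate prior·likelihood by source: [1] prior 0.64, lik 0.14, product 0.08960; [2] prior 0.29, lik 0.42, product 0.1218; [3] prior 0.07, lik 0.76, product 0.05320.
Normalizing constant = 0.26460; the posterior for Coin 3 is its product over the sum, 0.05320/0.26460 = 0.2011.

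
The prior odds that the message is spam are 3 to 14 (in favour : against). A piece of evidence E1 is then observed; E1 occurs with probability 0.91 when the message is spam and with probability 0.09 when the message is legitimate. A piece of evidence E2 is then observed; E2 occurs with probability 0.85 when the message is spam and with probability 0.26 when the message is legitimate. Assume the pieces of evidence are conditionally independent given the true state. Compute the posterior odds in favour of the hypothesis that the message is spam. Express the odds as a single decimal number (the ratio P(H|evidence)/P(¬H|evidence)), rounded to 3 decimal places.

Prior odds = 3/14 = 0.21429. In log-odds, ln(0.21429) = -1.5404.
Add log likelihood ratios: ln(10.111) + ln(3.2692) = 3.4982.
Posterior log-odds = 1.9577, so posterior odds = exp(1.9577) = 7.0833.

Posterior odds ≈ 7.083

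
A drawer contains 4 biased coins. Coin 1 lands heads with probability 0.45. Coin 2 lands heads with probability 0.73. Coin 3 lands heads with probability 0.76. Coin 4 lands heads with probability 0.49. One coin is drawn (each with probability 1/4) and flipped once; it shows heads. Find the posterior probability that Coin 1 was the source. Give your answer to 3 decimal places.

Posterior probability ≈ 0.185

Tabulate prior·likelihood by source: [1] prior 0.25, lik 0.45, product 0.1125; [2] prior 0.25, lik 0.73, product 0.1825; [3] prior 0.25, lik 0.76, product 0.1900; [4] prior 0.25, lik 0.49, product 0.1225.
Normalizing constant = 0.60750; the posterior for Coin 1 is its product over the sum, 0.1125/0.60750 = 0.185.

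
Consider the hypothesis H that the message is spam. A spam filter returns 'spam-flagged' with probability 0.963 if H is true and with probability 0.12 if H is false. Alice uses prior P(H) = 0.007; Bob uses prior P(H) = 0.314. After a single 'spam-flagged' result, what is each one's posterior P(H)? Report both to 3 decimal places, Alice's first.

Alice: 0.054; Bob: 0.786

The likelihood ratio for a 'spam-flagged' result is 0.963/0.12 = 8.0250.
Alice: prior odds 0.007/0.993 = 0.0070493; posterior odds 0.056571; posterior probability 0.054.
Bob: prior odds 0.314/0.686 = 0.45773; posterior odds 3.6733; posterior probability 0.786.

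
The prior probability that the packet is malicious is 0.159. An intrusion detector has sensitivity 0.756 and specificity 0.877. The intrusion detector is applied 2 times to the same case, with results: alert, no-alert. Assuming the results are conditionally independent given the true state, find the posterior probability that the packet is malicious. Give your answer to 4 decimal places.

Posterior P(H) ≈ 0.2443

Let H be the event that the packet is malicious; start with P(H) = 0.159. P('alert'|H) = 0.756, P('alert'|¬H) = 0.123.
Update on result 1 ('alert'): P(H) ← 0.756·0.1590 / (0.756·0.1590 + 0.123·0.8410) = 0.12020/0.22365 = 0.5375.
Update on result 2 ('no-alert'): P(H) ← 0.244·0.5375 / (0.244·0.5375 + 0.877·0.4625) = 0.13114/0.53678 = 0.2443.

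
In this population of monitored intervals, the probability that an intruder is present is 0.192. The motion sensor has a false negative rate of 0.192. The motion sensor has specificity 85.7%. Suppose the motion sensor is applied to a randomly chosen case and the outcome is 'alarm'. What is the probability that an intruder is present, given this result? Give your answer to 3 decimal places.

P(H | E) ≈ 0.573

Let H be the event that an intruder is present. P(H) = 0.192, so P(¬H) = 0.808. With E the 'alarm' result, P(E|H) = 0.808 and P(E|¬H) = 0.143.
P(E) = 0.808·0.192 + 0.143·0.808 = 0.15514 + 0.11554 = 0.27068.
By Bayes' theorem, P(H|E) = 0.15514 / 0.27068 = 0.573.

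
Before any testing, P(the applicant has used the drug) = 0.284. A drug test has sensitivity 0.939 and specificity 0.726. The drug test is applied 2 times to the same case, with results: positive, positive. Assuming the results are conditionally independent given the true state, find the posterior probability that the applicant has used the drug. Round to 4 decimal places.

Let H be the event that the applicant has used the drug; start with P(H) = 0.284. P('positive'|H) = 0.939, P('positive'|¬H) = 0.274.
Update on result 1 ('positive'): P(H) ← 0.939·0.2840 / (0.939·0.2840 + 0.274·0.7160) = 0.26668/0.46286 = 0.5761.
Update on result 2 ('positive'): P(H) ← 0.939·0.5761 / (0.939·0.5761 + 0.274·0.4239) = 0.54100/0.65714 = 0.8233.

Posterior P(H) ≈ 0.8233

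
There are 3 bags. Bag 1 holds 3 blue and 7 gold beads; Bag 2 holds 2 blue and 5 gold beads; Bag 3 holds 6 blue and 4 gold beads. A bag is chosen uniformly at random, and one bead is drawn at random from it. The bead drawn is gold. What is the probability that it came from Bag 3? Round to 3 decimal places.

P(gold|Bag 1) = 0.7; P(gold|Bag 2) = 0.7143; P(gold|Bag 3) = 0.4.
Prior × likelihood for each source: 0.333333·0.7=0.2333, 0.333333·0.7143=0.2381, 0.333333·0.4=0.1333. Summing gives P(gold) = 0.60476.
P(Bag 3 | gold) = 0.1333 / 0.60476 = 0.220.

Posterior probability ≈ 0.220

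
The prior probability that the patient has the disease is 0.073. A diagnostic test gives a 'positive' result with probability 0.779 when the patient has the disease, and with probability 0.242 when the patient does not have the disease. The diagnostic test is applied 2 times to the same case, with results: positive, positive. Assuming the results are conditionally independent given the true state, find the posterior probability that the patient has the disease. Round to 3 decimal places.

Posterior P(H) ≈ 0.449

With H the event that the patient has the disease, the joint likelihood of the observed sequence is P(data|H) = 0.779·0.779 = 0.60684 and P(data|¬H) = 0.242·0.242 = 0.058564.
Bayes: P(H|data) = 0.073·0.60684 / (0.073·0.60684 + 0.927·0.058564) = 0.044299/0.098588 = 0.4493.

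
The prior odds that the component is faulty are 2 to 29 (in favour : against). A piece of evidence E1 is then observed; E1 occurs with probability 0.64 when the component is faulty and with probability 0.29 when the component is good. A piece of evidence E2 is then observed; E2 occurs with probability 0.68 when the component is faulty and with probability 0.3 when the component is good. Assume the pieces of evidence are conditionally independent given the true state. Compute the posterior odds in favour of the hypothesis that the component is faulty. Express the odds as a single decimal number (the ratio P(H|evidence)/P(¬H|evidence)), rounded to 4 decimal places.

Prior odds = 2/29 = 0.068966.
Likelihood ratio for E1 = 0.64/0.29 = 2.2069.
Likelihood ratio for E2 = 0.68/0.3 = 2.2667.
Posterior odds = prior odds × LR₁ × LR₂ = 0.34499.

Posterior odds ≈ 0.3450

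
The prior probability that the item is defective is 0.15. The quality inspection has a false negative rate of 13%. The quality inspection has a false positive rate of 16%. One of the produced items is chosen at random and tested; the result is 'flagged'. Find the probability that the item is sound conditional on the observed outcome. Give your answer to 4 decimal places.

Let H be the event that the item is defective. P(H) = 0.15, so P(¬H) = 0.85. With E the 'flagged' result, P(E|H) = 0.87 and P(E|¬H) = 0.16.
P(E) = 0.87·0.15 + 0.16·0.85 = 0.13050 + 0.13600 = 0.26650.
By Bayes' theorem, P(H|E) = 0.13050 / 0.26650 = 0.4897. Hence P(¬H|E) = 1 − 0.4897 = 0.5103.

P(¬H | E) ≈ 0.5103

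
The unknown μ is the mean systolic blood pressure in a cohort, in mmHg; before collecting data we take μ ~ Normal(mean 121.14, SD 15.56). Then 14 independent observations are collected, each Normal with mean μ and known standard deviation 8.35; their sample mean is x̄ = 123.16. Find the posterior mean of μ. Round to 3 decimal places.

Posterior mean ≈ 123.119

Prior precision 1/τ₀² = 1/15.56² = 0.00413029; data precision n/σ² = 14/8.35² = 0.200796.
Posterior precision = 0.00413029 + 0.200796 = 0.204926.
Posterior mean = (0.00413029·121.14 + 0.200796·123.16) / 0.204926 = 123.119.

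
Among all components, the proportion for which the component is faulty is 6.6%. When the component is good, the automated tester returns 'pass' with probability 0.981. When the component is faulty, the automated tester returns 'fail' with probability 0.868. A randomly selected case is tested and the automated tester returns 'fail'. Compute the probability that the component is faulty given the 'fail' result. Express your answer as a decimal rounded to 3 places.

Let H be the event that the component is faulty. P(H) = 0.066, so P(¬H) = 0.934. With E the 'fail' result, P(E|H) = 0.868 and P(E|¬H) = 0.019.
P(E) = 0.868·0.066 + 0.019·0.934 = 0.057288 + 0.017746 = 0.075034.
By Bayes' theorem, P(H|E) = 0.057288 / 0.075034 = 0.763.

P(H | E) ≈ 0.763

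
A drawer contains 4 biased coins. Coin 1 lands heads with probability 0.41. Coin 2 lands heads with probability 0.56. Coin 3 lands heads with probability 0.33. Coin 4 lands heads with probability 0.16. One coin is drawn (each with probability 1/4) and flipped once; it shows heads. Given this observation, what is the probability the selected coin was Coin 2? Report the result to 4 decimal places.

Tabulate prior·likelihood by source: [1] prior 0.25, lik 0.41, product 0.1025; [2] prior 0.25, lik 0.56, product 0.1400; [3] prior 0.25, lik 0.33, product 0.08250; [4] prior 0.25, lik 0.16, product 0.04000.
Normalizing constant = 0.36500; the posterior for Coin 2 is its product over the sum, 0.1400/0.36500 = 0.3836.

Posterior probability ≈ 0.3836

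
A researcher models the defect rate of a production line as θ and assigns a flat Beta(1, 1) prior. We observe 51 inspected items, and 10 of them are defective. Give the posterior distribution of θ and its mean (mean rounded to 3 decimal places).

Posterior: Beta(11, 42); mean ≈ 0.208

Observing 10 successes and 41 failures updates Beta(1, 1) by adding the success and failure counts to the two shape parameters: α = 1+10 = 11, β = 1+41 = 42.
Posterior mean = α/(α+β) = 11/53 = 0.208.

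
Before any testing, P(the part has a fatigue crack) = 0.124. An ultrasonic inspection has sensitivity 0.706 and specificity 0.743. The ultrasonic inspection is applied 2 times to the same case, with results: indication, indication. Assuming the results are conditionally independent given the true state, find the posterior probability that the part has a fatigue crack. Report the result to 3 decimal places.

Let H be the event that the part has a fatigue crack; start with P(H) = 0.124. P('indication'|H) = 0.706, P('indication'|¬H) = 0.257.
Update on result 1 ('indication'): P(H) ← 0.706·0.1240 / (0.706·0.1240 + 0.257·0.8760) = 0.087544/0.31268 = 0.2800.
Update on result 2 ('indication'): P(H) ← 0.706·0.2800 / (0.706·0.2800 + 0.257·0.7200) = 0.19767/0.38271 = 0.5165.

Posterior P(H) ≈ 0.516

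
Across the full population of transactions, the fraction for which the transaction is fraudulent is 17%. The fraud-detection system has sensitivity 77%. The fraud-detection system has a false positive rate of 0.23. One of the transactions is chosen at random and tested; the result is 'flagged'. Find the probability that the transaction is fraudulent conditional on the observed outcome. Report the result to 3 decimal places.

P(H | E) ≈ 0.407

Let H be the event that the transaction is fraudulent. P(H) = 0.17, so P(¬H) = 0.83. With E the 'flagged' result, P(E|H) = 0.77 and P(E|¬H) = 0.23.
P(E) = 0.77·0.17 + 0.23·0.83 = 0.13090 + 0.19090 = 0.32180.
By Bayes' theorem, P(H|E) = 0.13090 / 0.32180 = 0.407.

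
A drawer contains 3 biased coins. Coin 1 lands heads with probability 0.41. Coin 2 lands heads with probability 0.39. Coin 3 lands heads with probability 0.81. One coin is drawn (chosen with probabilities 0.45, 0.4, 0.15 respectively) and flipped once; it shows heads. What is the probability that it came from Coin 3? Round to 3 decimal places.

P(heads|C1) = 0.41; P(heads|C2) = 0.39; P(heads|C3) = 0.81.
Prior × likelihood for each source: 0.45·0.41=0.1845, 0.4·0.39=0.1560, 0.15·0.81=0.1215. Summing gives P(heads) = 0.46200.
P(Coin 3 | heads) = 0.1215 / 0.46200 = 0.263.

Posterior probability ≈ 0.263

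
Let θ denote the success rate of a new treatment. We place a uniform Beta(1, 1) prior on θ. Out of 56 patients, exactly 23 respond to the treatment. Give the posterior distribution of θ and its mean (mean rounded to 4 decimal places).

The binomial likelihood is conjugate to the Beta prior: with 23 successes and 33 failures, the posterior is Beta(1+23, 1+33) = Beta(24, 34).
E[θ | data] = 24/(24+34) = 0.4138.

Posterior: Beta(24, 34); mean ≈ 0.4138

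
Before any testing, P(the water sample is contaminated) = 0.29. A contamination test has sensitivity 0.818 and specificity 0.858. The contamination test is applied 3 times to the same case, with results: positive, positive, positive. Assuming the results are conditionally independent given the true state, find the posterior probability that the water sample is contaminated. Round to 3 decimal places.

With H the event that the water sample is contaminated, the joint likelihood of the observed sequence is P(data|H) = 0.818·0.818·0.818 = 0.54734 and P(data|¬H) = 0.142·0.142·0.142 = 0.0028633.
Bayes: P(H|data) = 0.29·0.54734 / (0.29·0.54734 + 0.71·0.0028633) = 0.15873/0.16076 = 0.9874.

Posterior P(H) ≈ 0.987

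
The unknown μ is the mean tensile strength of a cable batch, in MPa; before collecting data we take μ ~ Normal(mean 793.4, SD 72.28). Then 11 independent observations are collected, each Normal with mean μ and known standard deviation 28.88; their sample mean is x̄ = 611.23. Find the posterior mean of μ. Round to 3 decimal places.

Posterior mean ≈ 613.836

Prior precision 1/τ₀² = 1/72.28² = 0.00019141; data precision n/σ² = 11/28.88² = 0.0131886.
Posterior precision = 0.00019141 + 0.0131886 = 0.0133800.
Posterior mean = (0.00019141·793.4 + 0.0131886·611.23) / 0.0133800 = 613.836.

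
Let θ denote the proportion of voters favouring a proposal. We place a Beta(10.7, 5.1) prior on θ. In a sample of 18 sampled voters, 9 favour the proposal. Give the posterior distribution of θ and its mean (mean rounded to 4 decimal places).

The binomial likelihood is conjugate to the Beta prior: with 9 successes and 9 failures, the posterior is Beta(10.7+9, 5.1+9) = Beta(19.7, 14.1).
E[θ | data] = 19.7/(19.7+14.1) = 0.5828.

Posterior: Beta(19.7, 14.1); mean ≈ 0.5828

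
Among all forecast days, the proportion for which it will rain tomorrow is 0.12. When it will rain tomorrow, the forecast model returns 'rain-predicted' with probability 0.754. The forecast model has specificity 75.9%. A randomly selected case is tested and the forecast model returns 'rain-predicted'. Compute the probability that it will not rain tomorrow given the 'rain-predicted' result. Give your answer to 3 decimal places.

Let H be the event that it will rain tomorrow. P(H) = 0.12, so P(¬H) = 0.88. With E the 'rain-predicted' result, P(E|H) = 0.754 and P(E|¬H) = 0.241.
P(E) = 0.754·0.12 + 0.241·0.88 = 0.090480 + 0.21208 = 0.30256.
By Bayes' theorem, P(H|E) = 0.090480 / 0.30256 = 0.299. Hence P(¬H|E) = 1 − 0.299 = 0.701.

P(¬H | E) ≈ 0.701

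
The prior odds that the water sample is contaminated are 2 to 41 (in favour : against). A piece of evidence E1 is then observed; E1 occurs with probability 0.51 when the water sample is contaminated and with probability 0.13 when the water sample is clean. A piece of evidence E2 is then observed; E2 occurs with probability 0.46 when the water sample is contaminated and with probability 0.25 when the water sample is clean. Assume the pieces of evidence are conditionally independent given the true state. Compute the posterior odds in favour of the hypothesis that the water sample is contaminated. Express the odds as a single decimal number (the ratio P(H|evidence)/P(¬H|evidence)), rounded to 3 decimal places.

Posterior odds ≈ 0.352

Prior odds = 2/41 = 0.048780. In log-odds, ln(0.048780) = -3.0204.
Add log likelihood ratios: ln(3.9231) + ln(1.8400) = 1.9766.
Posterior log-odds = -1.0438, so posterior odds = exp(-1.0438) = 0.35212.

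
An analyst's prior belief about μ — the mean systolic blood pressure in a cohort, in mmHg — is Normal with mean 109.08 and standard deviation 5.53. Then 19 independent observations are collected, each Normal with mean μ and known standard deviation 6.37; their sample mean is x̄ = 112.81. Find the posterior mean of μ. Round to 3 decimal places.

Posterior mean ≈ 112.567

With known σ, the Normal prior is conjugate. Weight on the data is w = (n/σ²)/(n/σ² + 1/τ₀²) = 0.468247/(0.468247+0.0327001) = 0.93472.
Posterior mean = w·x̄ + (1−w)·μ₀ = 0.93472·112.81 + 0.065277·109.08 = 112.567.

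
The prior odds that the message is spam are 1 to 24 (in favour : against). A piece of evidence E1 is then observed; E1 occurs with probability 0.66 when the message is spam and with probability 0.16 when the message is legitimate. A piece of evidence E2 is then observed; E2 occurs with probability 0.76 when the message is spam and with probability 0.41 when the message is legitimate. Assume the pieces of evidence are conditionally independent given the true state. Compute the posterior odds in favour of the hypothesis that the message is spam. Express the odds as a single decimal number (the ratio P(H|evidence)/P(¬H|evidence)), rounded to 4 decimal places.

Prior odds = 1/24 = 0.041667.
Likelihood ratio for E1 = 0.66/0.16 = 4.1250.
Likelihood ratio for E2 = 0.76/0.41 = 1.8537.
Posterior odds = prior odds × LR₁ × LR₂ = 0.31860.

Posterior odds ≈ 0.3186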